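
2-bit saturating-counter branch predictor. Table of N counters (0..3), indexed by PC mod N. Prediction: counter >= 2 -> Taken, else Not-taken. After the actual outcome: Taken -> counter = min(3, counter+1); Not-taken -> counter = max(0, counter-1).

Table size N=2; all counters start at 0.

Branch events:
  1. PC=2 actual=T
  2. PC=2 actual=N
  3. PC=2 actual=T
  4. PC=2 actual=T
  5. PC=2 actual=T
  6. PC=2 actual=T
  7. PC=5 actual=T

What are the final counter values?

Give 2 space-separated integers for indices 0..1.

Answer: 3 1

Derivation:
Ev 1: PC=2 idx=0 pred=N actual=T -> ctr[0]=1
Ev 2: PC=2 idx=0 pred=N actual=N -> ctr[0]=0
Ev 3: PC=2 idx=0 pred=N actual=T -> ctr[0]=1
Ev 4: PC=2 idx=0 pred=N actual=T -> ctr[0]=2
Ev 5: PC=2 idx=0 pred=T actual=T -> ctr[0]=3
Ev 6: PC=2 idx=0 pred=T actual=T -> ctr[0]=3
Ev 7: PC=5 idx=1 pred=N actual=T -> ctr[1]=1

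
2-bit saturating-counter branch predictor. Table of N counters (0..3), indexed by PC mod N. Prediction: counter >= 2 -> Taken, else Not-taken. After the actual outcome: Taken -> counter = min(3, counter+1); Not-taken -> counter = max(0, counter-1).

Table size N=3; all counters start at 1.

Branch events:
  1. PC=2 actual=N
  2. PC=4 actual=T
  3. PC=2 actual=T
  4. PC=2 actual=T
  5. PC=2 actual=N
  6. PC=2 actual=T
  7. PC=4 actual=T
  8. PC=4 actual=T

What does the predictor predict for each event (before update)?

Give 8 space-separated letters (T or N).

Answer: N N N N T N T T

Derivation:
Ev 1: PC=2 idx=2 pred=N actual=N -> ctr[2]=0
Ev 2: PC=4 idx=1 pred=N actual=T -> ctr[1]=2
Ev 3: PC=2 idx=2 pred=N actual=T -> ctr[2]=1
Ev 4: PC=2 idx=2 pred=N actual=T -> ctr[2]=2
Ev 5: PC=2 idx=2 pred=T actual=N -> ctr[2]=1
Ev 6: PC=2 idx=2 pred=N actual=T -> ctr[2]=2
Ev 7: PC=4 idx=1 pred=T actual=T -> ctr[1]=3
Ev 8: PC=4 idx=1 pred=T actual=T -> ctr[1]=3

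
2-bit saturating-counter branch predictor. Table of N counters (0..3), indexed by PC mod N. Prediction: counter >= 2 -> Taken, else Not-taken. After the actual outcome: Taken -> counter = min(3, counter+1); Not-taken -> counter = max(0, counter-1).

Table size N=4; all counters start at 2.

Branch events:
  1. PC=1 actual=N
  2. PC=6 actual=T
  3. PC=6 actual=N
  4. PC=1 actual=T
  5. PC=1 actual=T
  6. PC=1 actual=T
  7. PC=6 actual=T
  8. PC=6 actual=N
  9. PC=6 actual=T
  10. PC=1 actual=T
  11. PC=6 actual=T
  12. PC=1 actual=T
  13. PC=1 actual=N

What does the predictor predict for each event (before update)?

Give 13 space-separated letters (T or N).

Ev 1: PC=1 idx=1 pred=T actual=N -> ctr[1]=1
Ev 2: PC=6 idx=2 pred=T actual=T -> ctr[2]=3
Ev 3: PC=6 idx=2 pred=T actual=N -> ctr[2]=2
Ev 4: PC=1 idx=1 pred=N actual=T -> ctr[1]=2
Ev 5: PC=1 idx=1 pred=T actual=T -> ctr[1]=3
Ev 6: PC=1 idx=1 pred=T actual=T -> ctr[1]=3
Ev 7: PC=6 idx=2 pred=T actual=T -> ctr[2]=3
Ev 8: PC=6 idx=2 pred=T actual=N -> ctr[2]=2
Ev 9: PC=6 idx=2 pred=T actual=T -> ctr[2]=3
Ev 10: PC=1 idx=1 pred=T actual=T -> ctr[1]=3
Ev 11: PC=6 idx=2 pred=T actual=T -> ctr[2]=3
Ev 12: PC=1 idx=1 pred=T actual=T -> ctr[1]=3
Ev 13: PC=1 idx=1 pred=T actual=N -> ctr[1]=2

Answer: T T T N T T T T T T T T T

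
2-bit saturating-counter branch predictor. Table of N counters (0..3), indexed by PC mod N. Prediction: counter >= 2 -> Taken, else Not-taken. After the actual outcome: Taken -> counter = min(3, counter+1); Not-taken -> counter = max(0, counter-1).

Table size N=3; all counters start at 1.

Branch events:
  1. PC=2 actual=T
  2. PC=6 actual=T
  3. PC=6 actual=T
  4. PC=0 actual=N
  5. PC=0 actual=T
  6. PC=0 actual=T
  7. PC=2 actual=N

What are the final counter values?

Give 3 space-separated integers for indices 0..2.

Answer: 3 1 1

Derivation:
Ev 1: PC=2 idx=2 pred=N actual=T -> ctr[2]=2
Ev 2: PC=6 idx=0 pred=N actual=T -> ctr[0]=2
Ev 3: PC=6 idx=0 pred=T actual=T -> ctr[0]=3
Ev 4: PC=0 idx=0 pred=T actual=N -> ctr[0]=2
Ev 5: PC=0 idx=0 pred=T actual=T -> ctr[0]=3
Ev 6: PC=0 idx=0 pred=T actual=T -> ctr[0]=3
Ev 7: PC=2 idx=2 pred=T actual=N -> ctr[2]=1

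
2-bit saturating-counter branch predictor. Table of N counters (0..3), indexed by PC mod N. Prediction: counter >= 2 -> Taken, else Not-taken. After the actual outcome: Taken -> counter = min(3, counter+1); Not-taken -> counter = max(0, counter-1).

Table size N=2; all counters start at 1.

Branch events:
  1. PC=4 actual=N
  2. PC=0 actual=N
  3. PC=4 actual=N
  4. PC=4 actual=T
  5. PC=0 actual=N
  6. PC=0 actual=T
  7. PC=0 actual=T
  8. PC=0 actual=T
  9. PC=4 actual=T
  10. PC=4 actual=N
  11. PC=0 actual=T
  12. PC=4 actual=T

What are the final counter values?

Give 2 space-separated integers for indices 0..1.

Answer: 3 1

Derivation:
Ev 1: PC=4 idx=0 pred=N actual=N -> ctr[0]=0
Ev 2: PC=0 idx=0 pred=N actual=N -> ctr[0]=0
Ev 3: PC=4 idx=0 pred=N actual=N -> ctr[0]=0
Ev 4: PC=4 idx=0 pred=N actual=T -> ctr[0]=1
Ev 5: PC=0 idx=0 pred=N actual=N -> ctr[0]=0
Ev 6: PC=0 idx=0 pred=N actual=T -> ctr[0]=1
Ev 7: PC=0 idx=0 pred=N actual=T -> ctr[0]=2
Ev 8: PC=0 idx=0 pred=T actual=T -> ctr[0]=3
Ev 9: PC=4 idx=0 pred=T actual=T -> ctr[0]=3
Ev 10: PC=4 idx=0 pred=T actual=N -> ctr[0]=2
Ev 11: PC=0 idx=0 pred=T actual=T -> ctr[0]=3
Ev 12: PC=4 idx=0 pred=T actual=T -> ctr[0]=3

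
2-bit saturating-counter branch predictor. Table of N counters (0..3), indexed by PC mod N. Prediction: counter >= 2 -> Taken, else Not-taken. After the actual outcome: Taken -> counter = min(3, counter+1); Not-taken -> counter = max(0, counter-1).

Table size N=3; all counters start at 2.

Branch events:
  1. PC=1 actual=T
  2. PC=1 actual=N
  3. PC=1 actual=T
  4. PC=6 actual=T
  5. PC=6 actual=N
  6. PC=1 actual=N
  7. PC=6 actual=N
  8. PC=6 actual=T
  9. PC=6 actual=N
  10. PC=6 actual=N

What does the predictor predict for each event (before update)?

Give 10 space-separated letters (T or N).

Answer: T T T T T T T N T N

Derivation:
Ev 1: PC=1 idx=1 pred=T actual=T -> ctr[1]=3
Ev 2: PC=1 idx=1 pred=T actual=N -> ctr[1]=2
Ev 3: PC=1 idx=1 pred=T actual=T -> ctr[1]=3
Ev 4: PC=6 idx=0 pred=T actual=T -> ctr[0]=3
Ev 5: PC=6 idx=0 pred=T actual=N -> ctr[0]=2
Ev 6: PC=1 idx=1 pred=T actual=N -> ctr[1]=2
Ev 7: PC=6 idx=0 pred=T actual=N -> ctr[0]=1
Ev 8: PC=6 idx=0 pred=N actual=T -> ctr[0]=2
Ev 9: PC=6 idx=0 pred=T actual=N -> ctr[0]=1
Ev 10: PC=6 idx=0 pred=N actual=N -> ctr[0]=0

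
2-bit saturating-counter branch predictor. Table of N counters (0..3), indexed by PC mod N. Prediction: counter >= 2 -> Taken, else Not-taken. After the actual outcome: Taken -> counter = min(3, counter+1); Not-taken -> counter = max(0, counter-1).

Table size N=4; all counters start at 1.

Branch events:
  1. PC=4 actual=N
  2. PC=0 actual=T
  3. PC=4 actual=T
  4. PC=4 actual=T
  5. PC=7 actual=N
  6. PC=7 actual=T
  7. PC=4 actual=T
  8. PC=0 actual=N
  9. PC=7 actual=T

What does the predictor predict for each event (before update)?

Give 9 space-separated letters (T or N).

Ev 1: PC=4 idx=0 pred=N actual=N -> ctr[0]=0
Ev 2: PC=0 idx=0 pred=N actual=T -> ctr[0]=1
Ev 3: PC=4 idx=0 pred=N actual=T -> ctr[0]=2
Ev 4: PC=4 idx=0 pred=T actual=T -> ctr[0]=3
Ev 5: PC=7 idx=3 pred=N actual=N -> ctr[3]=0
Ev 6: PC=7 idx=3 pred=N actual=T -> ctr[3]=1
Ev 7: PC=4 idx=0 pred=T actual=T -> ctr[0]=3
Ev 8: PC=0 idx=0 pred=T actual=N -> ctr[0]=2
Ev 9: PC=7 idx=3 pred=N actual=T -> ctr[3]=2

Answer: N N N T N N T T N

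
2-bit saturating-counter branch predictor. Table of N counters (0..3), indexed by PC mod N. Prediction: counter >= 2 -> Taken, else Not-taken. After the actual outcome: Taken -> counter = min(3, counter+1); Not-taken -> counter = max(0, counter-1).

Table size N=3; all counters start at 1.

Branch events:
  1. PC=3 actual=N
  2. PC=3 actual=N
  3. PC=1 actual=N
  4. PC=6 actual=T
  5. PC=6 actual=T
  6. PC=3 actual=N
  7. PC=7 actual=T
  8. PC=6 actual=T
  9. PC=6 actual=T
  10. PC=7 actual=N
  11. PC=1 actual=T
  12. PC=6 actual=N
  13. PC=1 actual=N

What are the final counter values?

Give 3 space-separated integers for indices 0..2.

Ev 1: PC=3 idx=0 pred=N actual=N -> ctr[0]=0
Ev 2: PC=3 idx=0 pred=N actual=N -> ctr[0]=0
Ev 3: PC=1 idx=1 pred=N actual=N -> ctr[1]=0
Ev 4: PC=6 idx=0 pred=N actual=T -> ctr[0]=1
Ev 5: PC=6 idx=0 pred=N actual=T -> ctr[0]=2
Ev 6: PC=3 idx=0 pred=T actual=N -> ctr[0]=1
Ev 7: PC=7 idx=1 pred=N actual=T -> ctr[1]=1
Ev 8: PC=6 idx=0 pred=N actual=T -> ctr[0]=2
Ev 9: PC=6 idx=0 pred=T actual=T -> ctr[0]=3
Ev 10: PC=7 idx=1 pred=N actual=N -> ctr[1]=0
Ev 11: PC=1 idx=1 pred=N actual=T -> ctr[1]=1
Ev 12: PC=6 idx=0 pred=T actual=N -> ctr[0]=2
Ev 13: PC=1 idx=1 pred=N actual=N -> ctr[1]=0

Answer: 2 0 1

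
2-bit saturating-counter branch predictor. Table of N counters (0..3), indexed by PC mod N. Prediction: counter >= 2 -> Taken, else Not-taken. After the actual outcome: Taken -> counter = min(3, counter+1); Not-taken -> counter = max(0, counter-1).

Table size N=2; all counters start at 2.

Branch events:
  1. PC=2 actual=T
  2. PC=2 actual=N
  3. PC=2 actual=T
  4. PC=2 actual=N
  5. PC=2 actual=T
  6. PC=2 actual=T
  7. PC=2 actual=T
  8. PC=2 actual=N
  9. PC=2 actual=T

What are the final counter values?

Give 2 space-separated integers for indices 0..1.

Ev 1: PC=2 idx=0 pred=T actual=T -> ctr[0]=3
Ev 2: PC=2 idx=0 pred=T actual=N -> ctr[0]=2
Ev 3: PC=2 idx=0 pred=T actual=T -> ctr[0]=3
Ev 4: PC=2 idx=0 pred=T actual=N -> ctr[0]=2
Ev 5: PC=2 idx=0 pred=T actual=T -> ctr[0]=3
Ev 6: PC=2 idx=0 pred=T actual=T -> ctr[0]=3
Ev 7: PC=2 idx=0 pred=T actual=T -> ctr[0]=3
Ev 8: PC=2 idx=0 pred=T actual=N -> ctr[0]=2
Ev 9: PC=2 idx=0 pred=T actual=T -> ctr[0]=3

Answer: 3 2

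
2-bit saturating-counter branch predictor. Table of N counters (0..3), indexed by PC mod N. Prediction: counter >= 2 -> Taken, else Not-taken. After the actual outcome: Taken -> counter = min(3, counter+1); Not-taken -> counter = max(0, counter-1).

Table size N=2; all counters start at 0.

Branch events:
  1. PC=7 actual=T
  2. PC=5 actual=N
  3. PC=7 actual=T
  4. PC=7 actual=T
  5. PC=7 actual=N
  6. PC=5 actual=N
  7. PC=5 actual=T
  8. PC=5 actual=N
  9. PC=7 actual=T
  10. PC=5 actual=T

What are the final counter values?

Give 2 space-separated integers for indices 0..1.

Answer: 0 2

Derivation:
Ev 1: PC=7 idx=1 pred=N actual=T -> ctr[1]=1
Ev 2: PC=5 idx=1 pred=N actual=N -> ctr[1]=0
Ev 3: PC=7 idx=1 pred=N actual=T -> ctr[1]=1
Ev 4: PC=7 idx=1 pred=N actual=T -> ctr[1]=2
Ev 5: PC=7 idx=1 pred=T actual=N -> ctr[1]=1
Ev 6: PC=5 idx=1 pred=N actual=N -> ctr[1]=0
Ev 7: PC=5 idx=1 pred=N actual=T -> ctr[1]=1
Ev 8: PC=5 idx=1 pred=N actual=N -> ctr[1]=0
Ev 9: PC=7 idx=1 pred=N actual=T -> ctr[1]=1
Ev 10: PC=5 idx=1 pred=N actual=T -> ctr[1]=2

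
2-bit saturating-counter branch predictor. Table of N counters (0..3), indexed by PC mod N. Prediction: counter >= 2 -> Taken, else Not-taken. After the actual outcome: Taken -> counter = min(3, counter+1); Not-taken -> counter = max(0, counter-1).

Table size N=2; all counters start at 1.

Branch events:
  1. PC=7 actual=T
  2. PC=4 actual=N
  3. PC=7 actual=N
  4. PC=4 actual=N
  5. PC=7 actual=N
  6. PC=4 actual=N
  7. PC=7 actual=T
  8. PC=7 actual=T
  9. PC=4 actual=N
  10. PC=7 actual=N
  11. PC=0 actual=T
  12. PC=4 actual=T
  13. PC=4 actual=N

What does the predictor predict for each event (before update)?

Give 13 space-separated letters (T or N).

Ev 1: PC=7 idx=1 pred=N actual=T -> ctr[1]=2
Ev 2: PC=4 idx=0 pred=N actual=N -> ctr[0]=0
Ev 3: PC=7 idx=1 pred=T actual=N -> ctr[1]=1
Ev 4: PC=4 idx=0 pred=N actual=N -> ctr[0]=0
Ev 5: PC=7 idx=1 pred=N actual=N -> ctr[1]=0
Ev 6: PC=4 idx=0 pred=N actual=N -> ctr[0]=0
Ev 7: PC=7 idx=1 pred=N actual=T -> ctr[1]=1
Ev 8: PC=7 idx=1 pred=N actual=T -> ctr[1]=2
Ev 9: PC=4 idx=0 pred=N actual=N -> ctr[0]=0
Ev 10: PC=7 idx=1 pred=T actual=N -> ctr[1]=1
Ev 11: PC=0 idx=0 pred=N actual=T -> ctr[0]=1
Ev 12: PC=4 idx=0 pred=N actual=T -> ctr[0]=2
Ev 13: PC=4 idx=0 pred=T actual=N -> ctr[0]=1

Answer: N N T N N N N N N T N N T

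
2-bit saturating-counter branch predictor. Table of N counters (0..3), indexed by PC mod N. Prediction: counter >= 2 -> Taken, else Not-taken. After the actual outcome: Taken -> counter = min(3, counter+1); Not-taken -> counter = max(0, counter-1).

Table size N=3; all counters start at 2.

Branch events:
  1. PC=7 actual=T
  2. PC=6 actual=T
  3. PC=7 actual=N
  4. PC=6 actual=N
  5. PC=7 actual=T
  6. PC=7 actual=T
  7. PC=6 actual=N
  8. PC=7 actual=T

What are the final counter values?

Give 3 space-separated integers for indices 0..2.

Answer: 1 3 2

Derivation:
Ev 1: PC=7 idx=1 pred=T actual=T -> ctr[1]=3
Ev 2: PC=6 idx=0 pred=T actual=T -> ctr[0]=3
Ev 3: PC=7 idx=1 pred=T actual=N -> ctr[1]=2
Ev 4: PC=6 idx=0 pred=T actual=N -> ctr[0]=2
Ev 5: PC=7 idx=1 pred=T actual=T -> ctr[1]=3
Ev 6: PC=7 idx=1 pred=T actual=T -> ctr[1]=3
Ev 7: PC=6 idx=0 pred=T actual=N -> ctr[0]=1
Ev 8: PC=7 idx=1 pred=T actual=T -> ctr[1]=3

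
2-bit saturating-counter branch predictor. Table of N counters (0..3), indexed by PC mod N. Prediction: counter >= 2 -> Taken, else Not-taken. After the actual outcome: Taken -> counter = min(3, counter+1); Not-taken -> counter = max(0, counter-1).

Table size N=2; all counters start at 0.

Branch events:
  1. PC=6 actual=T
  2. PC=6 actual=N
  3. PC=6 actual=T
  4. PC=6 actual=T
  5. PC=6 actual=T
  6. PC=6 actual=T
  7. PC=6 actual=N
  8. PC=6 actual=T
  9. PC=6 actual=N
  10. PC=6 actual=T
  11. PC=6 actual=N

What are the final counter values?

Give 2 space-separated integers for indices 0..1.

Ev 1: PC=6 idx=0 pred=N actual=T -> ctr[0]=1
Ev 2: PC=6 idx=0 pred=N actual=N -> ctr[0]=0
Ev 3: PC=6 idx=0 pred=N actual=T -> ctr[0]=1
Ev 4: PC=6 idx=0 pred=N actual=T -> ctr[0]=2
Ev 5: PC=6 idx=0 pred=T actual=T -> ctr[0]=3
Ev 6: PC=6 idx=0 pred=T actual=T -> ctr[0]=3
Ev 7: PC=6 idx=0 pred=T actual=N -> ctr[0]=2
Ev 8: PC=6 idx=0 pred=T actual=T -> ctr[0]=3
Ev 9: PC=6 idx=0 pred=T actual=N -> ctr[0]=2
Ev 10: PC=6 idx=0 pred=T actual=T -> ctr[0]=3
Ev 11: PC=6 idx=0 pred=T actual=N -> ctr[0]=2

Answer: 2 0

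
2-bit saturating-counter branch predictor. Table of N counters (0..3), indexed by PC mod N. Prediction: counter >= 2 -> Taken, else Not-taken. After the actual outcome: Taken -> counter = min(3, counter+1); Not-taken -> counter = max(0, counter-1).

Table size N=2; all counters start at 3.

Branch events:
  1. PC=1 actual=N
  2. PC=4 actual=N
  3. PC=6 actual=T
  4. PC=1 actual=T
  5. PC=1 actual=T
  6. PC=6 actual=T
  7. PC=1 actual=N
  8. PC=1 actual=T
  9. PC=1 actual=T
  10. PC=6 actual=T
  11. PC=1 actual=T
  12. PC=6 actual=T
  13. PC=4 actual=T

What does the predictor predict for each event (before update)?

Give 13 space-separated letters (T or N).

Ev 1: PC=1 idx=1 pred=T actual=N -> ctr[1]=2
Ev 2: PC=4 idx=0 pred=T actual=N -> ctr[0]=2
Ev 3: PC=6 idx=0 pred=T actual=T -> ctr[0]=3
Ev 4: PC=1 idx=1 pred=T actual=T -> ctr[1]=3
Ev 5: PC=1 idx=1 pred=T actual=T -> ctr[1]=3
Ev 6: PC=6 idx=0 pred=T actual=T -> ctr[0]=3
Ev 7: PC=1 idx=1 pred=T actual=N -> ctr[1]=2
Ev 8: PC=1 idx=1 pred=T actual=T -> ctr[1]=3
Ev 9: PC=1 idx=1 pred=T actual=T -> ctr[1]=3
Ev 10: PC=6 idx=0 pred=T actual=T -> ctr[0]=3
Ev 11: PC=1 idx=1 pred=T actual=T -> ctr[1]=3
Ev 12: PC=6 idx=0 pred=T actual=T -> ctr[0]=3
Ev 13: PC=4 idx=0 pred=T actual=T -> ctr[0]=3

Answer: T T T T T T T T T T T T T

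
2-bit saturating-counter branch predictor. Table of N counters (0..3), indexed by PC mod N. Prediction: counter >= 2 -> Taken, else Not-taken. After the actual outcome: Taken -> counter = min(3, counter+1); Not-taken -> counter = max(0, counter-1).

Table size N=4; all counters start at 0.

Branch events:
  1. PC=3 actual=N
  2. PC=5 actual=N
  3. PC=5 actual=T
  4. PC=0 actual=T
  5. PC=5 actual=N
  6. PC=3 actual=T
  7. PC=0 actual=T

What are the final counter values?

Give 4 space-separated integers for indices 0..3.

Answer: 2 0 0 1

Derivation:
Ev 1: PC=3 idx=3 pred=N actual=N -> ctr[3]=0
Ev 2: PC=5 idx=1 pred=N actual=N -> ctr[1]=0
Ev 3: PC=5 idx=1 pred=N actual=T -> ctr[1]=1
Ev 4: PC=0 idx=0 pred=N actual=T -> ctr[0]=1
Ev 5: PC=5 idx=1 pred=N actual=N -> ctr[1]=0
Ev 6: PC=3 idx=3 pred=N actual=T -> ctr[3]=1
Ev 7: PC=0 idx=0 pred=N actual=T -> ctr[0]=2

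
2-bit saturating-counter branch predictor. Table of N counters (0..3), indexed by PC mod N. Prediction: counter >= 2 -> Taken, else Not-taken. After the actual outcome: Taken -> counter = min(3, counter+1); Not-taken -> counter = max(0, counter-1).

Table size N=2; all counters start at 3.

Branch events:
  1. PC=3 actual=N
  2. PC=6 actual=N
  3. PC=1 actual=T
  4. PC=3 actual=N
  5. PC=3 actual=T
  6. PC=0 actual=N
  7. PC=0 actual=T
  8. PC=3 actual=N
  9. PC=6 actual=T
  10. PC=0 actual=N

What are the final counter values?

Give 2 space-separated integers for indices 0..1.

Ev 1: PC=3 idx=1 pred=T actual=N -> ctr[1]=2
Ev 2: PC=6 idx=0 pred=T actual=N -> ctr[0]=2
Ev 3: PC=1 idx=1 pred=T actual=T -> ctr[1]=3
Ev 4: PC=3 idx=1 pred=T actual=N -> ctr[1]=2
Ev 5: PC=3 idx=1 pred=T actual=T -> ctr[1]=3
Ev 6: PC=0 idx=0 pred=T actual=N -> ctr[0]=1
Ev 7: PC=0 idx=0 pred=N actual=T -> ctr[0]=2
Ev 8: PC=3 idx=1 pred=T actual=N -> ctr[1]=2
Ev 9: PC=6 idx=0 pred=T actual=T -> ctr[0]=3
Ev 10: PC=0 idx=0 pred=T actual=N -> ctr[0]=2

Answer: 2 2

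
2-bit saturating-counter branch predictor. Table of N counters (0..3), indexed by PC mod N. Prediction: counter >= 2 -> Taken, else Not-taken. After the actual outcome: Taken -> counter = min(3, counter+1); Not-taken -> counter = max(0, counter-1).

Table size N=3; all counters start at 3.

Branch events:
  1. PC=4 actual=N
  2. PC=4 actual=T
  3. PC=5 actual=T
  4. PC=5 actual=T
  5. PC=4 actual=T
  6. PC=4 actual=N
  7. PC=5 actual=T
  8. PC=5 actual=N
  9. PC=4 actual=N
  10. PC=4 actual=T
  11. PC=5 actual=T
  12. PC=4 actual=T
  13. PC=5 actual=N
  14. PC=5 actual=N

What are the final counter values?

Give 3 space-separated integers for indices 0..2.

Ev 1: PC=4 idx=1 pred=T actual=N -> ctr[1]=2
Ev 2: PC=4 idx=1 pred=T actual=T -> ctr[1]=3
Ev 3: PC=5 idx=2 pred=T actual=T -> ctr[2]=3
Ev 4: PC=5 idx=2 pred=T actual=T -> ctr[2]=3
Ev 5: PC=4 idx=1 pred=T actual=T -> ctr[1]=3
Ev 6: PC=4 idx=1 pred=T actual=N -> ctr[1]=2
Ev 7: PC=5 idx=2 pred=T actual=T -> ctr[2]=3
Ev 8: PC=5 idx=2 pred=T actual=N -> ctr[2]=2
Ev 9: PC=4 idx=1 pred=T actual=N -> ctr[1]=1
Ev 10: PC=4 idx=1 pred=N actual=T -> ctr[1]=2
Ev 11: PC=5 idx=2 pred=T actual=T -> ctr[2]=3
Ev 12: PC=4 idx=1 pred=T actual=T -> ctr[1]=3
Ev 13: PC=5 idx=2 pred=T actual=N -> ctr[2]=2
Ev 14: PC=5 idx=2 pred=T actual=N -> ctr[2]=1

Answer: 3 3 1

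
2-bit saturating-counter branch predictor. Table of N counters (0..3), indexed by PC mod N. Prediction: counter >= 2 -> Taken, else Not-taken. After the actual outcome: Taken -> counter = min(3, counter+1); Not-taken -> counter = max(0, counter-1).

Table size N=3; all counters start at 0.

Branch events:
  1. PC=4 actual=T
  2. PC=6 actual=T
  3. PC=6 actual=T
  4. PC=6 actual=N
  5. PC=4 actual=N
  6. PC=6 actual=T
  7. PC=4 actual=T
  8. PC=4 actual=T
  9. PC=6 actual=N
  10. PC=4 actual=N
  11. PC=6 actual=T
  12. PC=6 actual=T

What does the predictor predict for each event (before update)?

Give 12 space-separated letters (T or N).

Answer: N N N T N N N N T T N T

Derivation:
Ev 1: PC=4 idx=1 pred=N actual=T -> ctr[1]=1
Ev 2: PC=6 idx=0 pred=N actual=T -> ctr[0]=1
Ev 3: PC=6 idx=0 pred=N actual=T -> ctr[0]=2
Ev 4: PC=6 idx=0 pred=T actual=N -> ctr[0]=1
Ev 5: PC=4 idx=1 pred=N actual=N -> ctr[1]=0
Ev 6: PC=6 idx=0 pred=N actual=T -> ctr[0]=2
Ev 7: PC=4 idx=1 pred=N actual=T -> ctr[1]=1
Ev 8: PC=4 idx=1 pred=N actual=T -> ctr[1]=2
Ev 9: PC=6 idx=0 pred=T actual=N -> ctr[0]=1
Ev 10: PC=4 idx=1 pred=T actual=N -> ctr[1]=1
Ev 11: PC=6 idx=0 pred=N actual=T -> ctr[0]=2
Ev 12: PC=6 idx=0 pred=T actual=T -> ctr[0]=3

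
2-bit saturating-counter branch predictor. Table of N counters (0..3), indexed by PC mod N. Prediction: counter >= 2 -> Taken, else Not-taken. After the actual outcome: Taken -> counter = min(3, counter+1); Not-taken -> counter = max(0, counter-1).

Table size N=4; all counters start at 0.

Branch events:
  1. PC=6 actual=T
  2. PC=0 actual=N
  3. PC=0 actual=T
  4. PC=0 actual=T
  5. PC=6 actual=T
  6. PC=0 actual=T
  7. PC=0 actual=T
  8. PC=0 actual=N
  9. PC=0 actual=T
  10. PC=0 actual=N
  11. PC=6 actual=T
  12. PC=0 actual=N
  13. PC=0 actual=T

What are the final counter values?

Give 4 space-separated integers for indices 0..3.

Answer: 2 0 3 0

Derivation:
Ev 1: PC=6 idx=2 pred=N actual=T -> ctr[2]=1
Ev 2: PC=0 idx=0 pred=N actual=N -> ctr[0]=0
Ev 3: PC=0 idx=0 pred=N actual=T -> ctr[0]=1
Ev 4: PC=0 idx=0 pred=N actual=T -> ctr[0]=2
Ev 5: PC=6 idx=2 pred=N actual=T -> ctr[2]=2
Ev 6: PC=0 idx=0 pred=T actual=T -> ctr[0]=3
Ev 7: PC=0 idx=0 pred=T actual=T -> ctr[0]=3
Ev 8: PC=0 idx=0 pred=T actual=N -> ctr[0]=2
Ev 9: PC=0 idx=0 pred=T actual=T -> ctr[0]=3
Ev 10: PC=0 idx=0 pred=T actual=N -> ctr[0]=2
Ev 11: PC=6 idx=2 pred=T actual=T -> ctr[2]=3
Ev 12: PC=0 idx=0 pred=T actual=N -> ctr[0]=1
Ev 13: PC=0 idx=0 pred=N actual=T -> ctr[0]=2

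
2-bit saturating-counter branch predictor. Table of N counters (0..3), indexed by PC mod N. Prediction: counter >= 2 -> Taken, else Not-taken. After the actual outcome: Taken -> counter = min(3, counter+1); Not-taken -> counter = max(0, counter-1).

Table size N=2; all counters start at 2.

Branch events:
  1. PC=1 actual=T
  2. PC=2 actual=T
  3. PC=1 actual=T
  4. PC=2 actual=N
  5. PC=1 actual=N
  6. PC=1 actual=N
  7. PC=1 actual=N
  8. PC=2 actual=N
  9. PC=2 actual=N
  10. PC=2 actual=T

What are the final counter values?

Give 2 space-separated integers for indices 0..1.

Answer: 1 0

Derivation:
Ev 1: PC=1 idx=1 pred=T actual=T -> ctr[1]=3
Ev 2: PC=2 idx=0 pred=T actual=T -> ctr[0]=3
Ev 3: PC=1 idx=1 pred=T actual=T -> ctr[1]=3
Ev 4: PC=2 idx=0 pred=T actual=N -> ctr[0]=2
Ev 5: PC=1 idx=1 pred=T actual=N -> ctr[1]=2
Ev 6: PC=1 idx=1 pred=T actual=N -> ctr[1]=1
Ev 7: PC=1 idx=1 pred=N actual=N -> ctr[1]=0
Ev 8: PC=2 idx=0 pred=T actual=N -> ctr[0]=1
Ev 9: PC=2 idx=0 pred=N actual=N -> ctr[0]=0
Ev 10: PC=2 idx=0 pred=N actual=T -> ctr[0]=1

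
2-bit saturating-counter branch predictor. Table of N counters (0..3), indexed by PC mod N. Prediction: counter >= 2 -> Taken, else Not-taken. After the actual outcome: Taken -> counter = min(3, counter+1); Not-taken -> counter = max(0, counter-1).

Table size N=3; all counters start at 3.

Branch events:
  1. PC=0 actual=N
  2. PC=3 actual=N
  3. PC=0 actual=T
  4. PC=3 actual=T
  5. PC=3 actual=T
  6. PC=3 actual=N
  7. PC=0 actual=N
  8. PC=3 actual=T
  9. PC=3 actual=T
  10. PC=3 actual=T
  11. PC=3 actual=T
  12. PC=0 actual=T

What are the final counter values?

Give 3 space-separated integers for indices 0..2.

Answer: 3 3 3

Derivation:
Ev 1: PC=0 idx=0 pred=T actual=N -> ctr[0]=2
Ev 2: PC=3 idx=0 pred=T actual=N -> ctr[0]=1
Ev 3: PC=0 idx=0 pred=N actual=T -> ctr[0]=2
Ev 4: PC=3 idx=0 pred=T actual=T -> ctr[0]=3
Ev 5: PC=3 idx=0 pred=T actual=T -> ctr[0]=3
Ev 6: PC=3 idx=0 pred=T actual=N -> ctr[0]=2
Ev 7: PC=0 idx=0 pred=T actual=N -> ctr[0]=1
Ev 8: PC=3 idx=0 pred=N actual=T -> ctr[0]=2
Ev 9: PC=3 idx=0 pred=T actual=T -> ctr[0]=3
Ev 10: PC=3 idx=0 pred=T actual=T -> ctr[0]=3
Ev 11: PC=3 idx=0 pred=T actual=T -> ctr[0]=3
Ev 12: PC=0 idx=0 pred=T actual=T -> ctr[0]=3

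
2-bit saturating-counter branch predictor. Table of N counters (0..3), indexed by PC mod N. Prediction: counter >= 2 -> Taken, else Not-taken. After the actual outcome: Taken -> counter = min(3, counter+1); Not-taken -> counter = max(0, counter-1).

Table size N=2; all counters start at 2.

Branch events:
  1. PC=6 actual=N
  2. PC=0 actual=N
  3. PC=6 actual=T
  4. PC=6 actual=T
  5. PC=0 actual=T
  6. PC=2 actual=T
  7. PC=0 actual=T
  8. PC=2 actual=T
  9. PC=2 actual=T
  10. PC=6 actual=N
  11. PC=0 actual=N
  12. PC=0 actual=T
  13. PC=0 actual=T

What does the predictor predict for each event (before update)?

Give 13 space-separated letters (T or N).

Ev 1: PC=6 idx=0 pred=T actual=N -> ctr[0]=1
Ev 2: PC=0 idx=0 pred=N actual=N -> ctr[0]=0
Ev 3: PC=6 idx=0 pred=N actual=T -> ctr[0]=1
Ev 4: PC=6 idx=0 pred=N actual=T -> ctr[0]=2
Ev 5: PC=0 idx=0 pred=T actual=T -> ctr[0]=3
Ev 6: PC=2 idx=0 pred=T actual=T -> ctr[0]=3
Ev 7: PC=0 idx=0 pred=T actual=T -> ctr[0]=3
Ev 8: PC=2 idx=0 pred=T actual=T -> ctr[0]=3
Ev 9: PC=2 idx=0 pred=T actual=T -> ctr[0]=3
Ev 10: PC=6 idx=0 pred=T actual=N -> ctr[0]=2
Ev 11: PC=0 idx=0 pred=T actual=N -> ctr[0]=1
Ev 12: PC=0 idx=0 pred=N actual=T -> ctr[0]=2
Ev 13: PC=0 idx=0 pred=T actual=T -> ctr[0]=3

Answer: T N N N T T T T T T T N T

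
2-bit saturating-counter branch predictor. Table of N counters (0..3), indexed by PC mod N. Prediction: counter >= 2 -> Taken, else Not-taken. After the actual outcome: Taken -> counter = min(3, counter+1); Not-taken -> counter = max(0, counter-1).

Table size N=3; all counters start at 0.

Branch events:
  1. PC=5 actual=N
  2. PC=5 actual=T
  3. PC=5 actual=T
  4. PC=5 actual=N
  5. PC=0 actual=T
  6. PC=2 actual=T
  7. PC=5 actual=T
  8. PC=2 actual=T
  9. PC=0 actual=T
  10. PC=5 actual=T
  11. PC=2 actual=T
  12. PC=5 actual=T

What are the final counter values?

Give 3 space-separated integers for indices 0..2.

Ev 1: PC=5 idx=2 pred=N actual=N -> ctr[2]=0
Ev 2: PC=5 idx=2 pred=N actual=T -> ctr[2]=1
Ev 3: PC=5 idx=2 pred=N actual=T -> ctr[2]=2
Ev 4: PC=5 idx=2 pred=T actual=N -> ctr[2]=1
Ev 5: PC=0 idx=0 pred=N actual=T -> ctr[0]=1
Ev 6: PC=2 idx=2 pred=N actual=T -> ctr[2]=2
Ev 7: PC=5 idx=2 pred=T actual=T -> ctr[2]=3
Ev 8: PC=2 idx=2 pred=T actual=T -> ctr[2]=3
Ev 9: PC=0 idx=0 pred=N actual=T -> ctr[0]=2
Ev 10: PC=5 idx=2 pred=T actual=T -> ctr[2]=3
Ev 11: PC=2 idx=2 pred=T actual=T -> ctr[2]=3
Ev 12: PC=5 idx=2 pred=T actual=T -> ctr[2]=3

Answer: 2 0 3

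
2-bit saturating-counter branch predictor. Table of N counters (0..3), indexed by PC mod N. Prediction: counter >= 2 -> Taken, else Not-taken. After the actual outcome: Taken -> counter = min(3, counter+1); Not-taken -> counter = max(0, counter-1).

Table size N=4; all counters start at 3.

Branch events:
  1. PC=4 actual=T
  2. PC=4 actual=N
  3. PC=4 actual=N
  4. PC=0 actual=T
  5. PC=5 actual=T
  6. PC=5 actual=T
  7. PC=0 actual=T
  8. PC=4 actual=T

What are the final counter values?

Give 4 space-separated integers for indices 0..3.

Answer: 3 3 3 3

Derivation:
Ev 1: PC=4 idx=0 pred=T actual=T -> ctr[0]=3
Ev 2: PC=4 idx=0 pred=T actual=N -> ctr[0]=2
Ev 3: PC=4 idx=0 pred=T actual=N -> ctr[0]=1
Ev 4: PC=0 idx=0 pred=N actual=T -> ctr[0]=2
Ev 5: PC=5 idx=1 pred=T actual=T -> ctr[1]=3
Ev 6: PC=5 idx=1 pred=T actual=T -> ctr[1]=3
Ev 7: PC=0 idx=0 pred=T actual=T -> ctr[0]=3
Ev 8: PC=4 idx=0 pred=T actual=T -> ctr[0]=3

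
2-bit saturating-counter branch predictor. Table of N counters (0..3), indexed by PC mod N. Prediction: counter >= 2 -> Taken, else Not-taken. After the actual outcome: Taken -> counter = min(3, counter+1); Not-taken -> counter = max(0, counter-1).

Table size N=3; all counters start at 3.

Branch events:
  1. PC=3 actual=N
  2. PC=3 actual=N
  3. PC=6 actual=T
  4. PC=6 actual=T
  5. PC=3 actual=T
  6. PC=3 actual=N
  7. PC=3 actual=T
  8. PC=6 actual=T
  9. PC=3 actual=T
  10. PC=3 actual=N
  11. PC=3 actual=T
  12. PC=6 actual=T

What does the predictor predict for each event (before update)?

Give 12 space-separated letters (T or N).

Ev 1: PC=3 idx=0 pred=T actual=N -> ctr[0]=2
Ev 2: PC=3 idx=0 pred=T actual=N -> ctr[0]=1
Ev 3: PC=6 idx=0 pred=N actual=T -> ctr[0]=2
Ev 4: PC=6 idx=0 pred=T actual=T -> ctr[0]=3
Ev 5: PC=3 idx=0 pred=T actual=T -> ctr[0]=3
Ev 6: PC=3 idx=0 pred=T actual=N -> ctr[0]=2
Ev 7: PC=3 idx=0 pred=T actual=T -> ctr[0]=3
Ev 8: PC=6 idx=0 pred=T actual=T -> ctr[0]=3
Ev 9: PC=3 idx=0 pred=T actual=T -> ctr[0]=3
Ev 10: PC=3 idx=0 pred=T actual=N -> ctr[0]=2
Ev 11: PC=3 idx=0 pred=T actual=T -> ctr[0]=3
Ev 12: PC=6 idx=0 pred=T actual=T -> ctr[0]=3

Answer: T T N T T T T T T T T T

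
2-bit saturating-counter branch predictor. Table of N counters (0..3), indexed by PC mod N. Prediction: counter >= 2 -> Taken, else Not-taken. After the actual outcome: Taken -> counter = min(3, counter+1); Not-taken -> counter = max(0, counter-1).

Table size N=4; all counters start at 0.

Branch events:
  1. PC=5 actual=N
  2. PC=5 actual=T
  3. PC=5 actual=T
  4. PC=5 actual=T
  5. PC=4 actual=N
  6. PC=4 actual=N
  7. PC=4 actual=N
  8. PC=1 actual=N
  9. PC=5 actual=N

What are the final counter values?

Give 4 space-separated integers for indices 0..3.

Ev 1: PC=5 idx=1 pred=N actual=N -> ctr[1]=0
Ev 2: PC=5 idx=1 pred=N actual=T -> ctr[1]=1
Ev 3: PC=5 idx=1 pred=N actual=T -> ctr[1]=2
Ev 4: PC=5 idx=1 pred=T actual=T -> ctr[1]=3
Ev 5: PC=4 idx=0 pred=N actual=N -> ctr[0]=0
Ev 6: PC=4 idx=0 pred=N actual=N -> ctr[0]=0
Ev 7: PC=4 idx=0 pred=N actual=N -> ctr[0]=0
Ev 8: PC=1 idx=1 pred=T actual=N -> ctr[1]=2
Ev 9: PC=5 idx=1 pred=T actual=N -> ctr[1]=1

Answer: 0 1 0 0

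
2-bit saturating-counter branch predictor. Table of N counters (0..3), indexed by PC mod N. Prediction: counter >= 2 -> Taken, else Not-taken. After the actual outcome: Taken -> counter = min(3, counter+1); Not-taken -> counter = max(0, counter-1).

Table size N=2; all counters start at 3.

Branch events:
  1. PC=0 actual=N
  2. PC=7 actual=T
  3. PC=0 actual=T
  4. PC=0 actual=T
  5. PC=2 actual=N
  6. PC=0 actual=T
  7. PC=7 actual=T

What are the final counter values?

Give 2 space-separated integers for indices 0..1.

Answer: 3 3

Derivation:
Ev 1: PC=0 idx=0 pred=T actual=N -> ctr[0]=2
Ev 2: PC=7 idx=1 pred=T actual=T -> ctr[1]=3
Ev 3: PC=0 idx=0 pred=T actual=T -> ctr[0]=3
Ev 4: PC=0 idx=0 pred=T actual=T -> ctr[0]=3
Ev 5: PC=2 idx=0 pred=T actual=N -> ctr[0]=2
Ev 6: PC=0 idx=0 pred=T actual=T -> ctr[0]=3
Ev 7: PC=7 idx=1 pred=T actual=T -> ctr[1]=3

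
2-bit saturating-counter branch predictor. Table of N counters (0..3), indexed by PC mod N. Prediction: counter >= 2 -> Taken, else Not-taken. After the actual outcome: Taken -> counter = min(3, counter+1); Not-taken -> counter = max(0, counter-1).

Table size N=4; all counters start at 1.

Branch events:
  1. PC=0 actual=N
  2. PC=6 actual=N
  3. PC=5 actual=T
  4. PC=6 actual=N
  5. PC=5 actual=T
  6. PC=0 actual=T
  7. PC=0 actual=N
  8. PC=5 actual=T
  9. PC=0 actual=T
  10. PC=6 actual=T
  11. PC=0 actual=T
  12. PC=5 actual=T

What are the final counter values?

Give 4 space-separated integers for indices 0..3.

Answer: 2 3 1 1

Derivation:
Ev 1: PC=0 idx=0 pred=N actual=N -> ctr[0]=0
Ev 2: PC=6 idx=2 pred=N actual=N -> ctr[2]=0
Ev 3: PC=5 idx=1 pred=N actual=T -> ctr[1]=2
Ev 4: PC=6 idx=2 pred=N actual=N -> ctr[2]=0
Ev 5: PC=5 idx=1 pred=T actual=T -> ctr[1]=3
Ev 6: PC=0 idx=0 pred=N actual=T -> ctr[0]=1
Ev 7: PC=0 idx=0 pred=N actual=N -> ctr[0]=0
Ev 8: PC=5 idx=1 pred=T actual=T -> ctr[1]=3
Ev 9: PC=0 idx=0 pred=N actual=T -> ctr[0]=1
Ev 10: PC=6 idx=2 pred=N actual=T -> ctr[2]=1
Ev 11: PC=0 idx=0 pred=N actual=T -> ctr[0]=2
Ev 12: PC=5 idx=1 pred=T actual=T -> ctr[1]=3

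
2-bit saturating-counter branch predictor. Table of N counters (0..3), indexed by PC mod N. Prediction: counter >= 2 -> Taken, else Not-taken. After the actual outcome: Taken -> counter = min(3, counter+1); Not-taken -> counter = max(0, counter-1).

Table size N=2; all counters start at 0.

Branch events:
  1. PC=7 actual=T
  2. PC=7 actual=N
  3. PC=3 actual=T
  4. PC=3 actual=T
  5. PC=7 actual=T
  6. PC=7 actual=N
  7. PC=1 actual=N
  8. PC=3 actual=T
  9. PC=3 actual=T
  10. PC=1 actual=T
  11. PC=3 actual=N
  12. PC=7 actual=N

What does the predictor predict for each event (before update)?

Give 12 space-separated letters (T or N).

Answer: N N N N T T T N T T T T

Derivation:
Ev 1: PC=7 idx=1 pred=N actual=T -> ctr[1]=1
Ev 2: PC=7 idx=1 pred=N actual=N -> ctr[1]=0
Ev 3: PC=3 idx=1 pred=N actual=T -> ctr[1]=1
Ev 4: PC=3 idx=1 pred=N actual=T -> ctr[1]=2
Ev 5: PC=7 idx=1 pred=T actual=T -> ctr[1]=3
Ev 6: PC=7 idx=1 pred=T actual=N -> ctr[1]=2
Ev 7: PC=1 idx=1 pred=T actual=N -> ctr[1]=1
Ev 8: PC=3 idx=1 pred=N actual=T -> ctr[1]=2
Ev 9: PC=3 idx=1 pred=T actual=T -> ctr[1]=3
Ev 10: PC=1 idx=1 pred=T actual=T -> ctr[1]=3
Ev 11: PC=3 idx=1 pred=T actual=N -> ctr[1]=2
Ev 12: PC=7 idx=1 pred=T actual=N -> ctr[1]=1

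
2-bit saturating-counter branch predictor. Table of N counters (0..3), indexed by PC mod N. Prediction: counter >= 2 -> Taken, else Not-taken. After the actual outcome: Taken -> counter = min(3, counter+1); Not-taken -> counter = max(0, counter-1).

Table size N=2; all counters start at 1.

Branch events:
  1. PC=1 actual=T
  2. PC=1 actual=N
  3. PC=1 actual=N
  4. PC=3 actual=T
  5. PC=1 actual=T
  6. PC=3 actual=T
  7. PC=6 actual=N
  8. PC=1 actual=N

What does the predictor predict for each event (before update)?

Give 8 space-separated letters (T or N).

Ev 1: PC=1 idx=1 pred=N actual=T -> ctr[1]=2
Ev 2: PC=1 idx=1 pred=T actual=N -> ctr[1]=1
Ev 3: PC=1 idx=1 pred=N actual=N -> ctr[1]=0
Ev 4: PC=3 idx=1 pred=N actual=T -> ctr[1]=1
Ev 5: PC=1 idx=1 pred=N actual=T -> ctr[1]=2
Ev 6: PC=3 idx=1 pred=T actual=T -> ctr[1]=3
Ev 7: PC=6 idx=0 pred=N actual=N -> ctr[0]=0
Ev 8: PC=1 idx=1 pred=T actual=N -> ctr[1]=2

Answer: N T N N N T N T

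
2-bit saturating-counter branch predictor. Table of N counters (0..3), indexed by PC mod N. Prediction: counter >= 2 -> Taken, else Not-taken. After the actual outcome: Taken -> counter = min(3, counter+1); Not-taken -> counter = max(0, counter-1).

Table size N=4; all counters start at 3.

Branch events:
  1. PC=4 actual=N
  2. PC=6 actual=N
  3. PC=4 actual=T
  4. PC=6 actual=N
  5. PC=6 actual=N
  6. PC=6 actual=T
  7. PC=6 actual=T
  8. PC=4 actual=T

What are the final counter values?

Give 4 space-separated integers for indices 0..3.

Ev 1: PC=4 idx=0 pred=T actual=N -> ctr[0]=2
Ev 2: PC=6 idx=2 pred=T actual=N -> ctr[2]=2
Ev 3: PC=4 idx=0 pred=T actual=T -> ctr[0]=3
Ev 4: PC=6 idx=2 pred=T actual=N -> ctr[2]=1
Ev 5: PC=6 idx=2 pred=N actual=N -> ctr[2]=0
Ev 6: PC=6 idx=2 pred=N actual=T -> ctr[2]=1
Ev 7: PC=6 idx=2 pred=N actual=T -> ctr[2]=2
Ev 8: PC=4 idx=0 pred=T actual=T -> ctr[0]=3

Answer: 3 3 2 3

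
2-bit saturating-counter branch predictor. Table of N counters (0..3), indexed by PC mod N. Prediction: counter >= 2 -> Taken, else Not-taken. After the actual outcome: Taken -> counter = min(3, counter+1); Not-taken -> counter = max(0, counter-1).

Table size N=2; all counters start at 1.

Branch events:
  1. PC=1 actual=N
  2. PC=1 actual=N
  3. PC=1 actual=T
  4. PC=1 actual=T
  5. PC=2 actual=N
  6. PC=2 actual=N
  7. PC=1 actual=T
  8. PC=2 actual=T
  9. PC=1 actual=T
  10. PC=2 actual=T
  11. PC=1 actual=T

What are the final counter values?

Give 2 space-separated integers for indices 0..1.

Answer: 2 3

Derivation:
Ev 1: PC=1 idx=1 pred=N actual=N -> ctr[1]=0
Ev 2: PC=1 idx=1 pred=N actual=N -> ctr[1]=0
Ev 3: PC=1 idx=1 pred=N actual=T -> ctr[1]=1
Ev 4: PC=1 idx=1 pred=N actual=T -> ctr[1]=2
Ev 5: PC=2 idx=0 pred=N actual=N -> ctr[0]=0
Ev 6: PC=2 idx=0 pred=N actual=N -> ctr[0]=0
Ev 7: PC=1 idx=1 pred=T actual=T -> ctr[1]=3
Ev 8: PC=2 idx=0 pred=N actual=T -> ctr[0]=1
Ev 9: PC=1 idx=1 pred=T actual=T -> ctr[1]=3
Ev 10: PC=2 idx=0 pred=N actual=T -> ctr[0]=2
Ev 11: PC=1 idx=1 pred=T actual=T -> ctr[1]=3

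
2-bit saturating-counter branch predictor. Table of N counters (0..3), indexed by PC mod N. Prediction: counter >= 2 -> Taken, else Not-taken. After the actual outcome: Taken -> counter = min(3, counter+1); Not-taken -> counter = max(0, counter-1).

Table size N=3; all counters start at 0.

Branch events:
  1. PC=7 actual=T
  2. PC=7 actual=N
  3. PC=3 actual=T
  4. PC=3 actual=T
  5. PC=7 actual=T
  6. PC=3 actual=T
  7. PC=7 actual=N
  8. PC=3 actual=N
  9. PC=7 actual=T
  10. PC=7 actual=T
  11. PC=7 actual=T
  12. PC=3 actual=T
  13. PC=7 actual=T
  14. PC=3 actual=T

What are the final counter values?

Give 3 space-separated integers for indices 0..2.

Ev 1: PC=7 idx=1 pred=N actual=T -> ctr[1]=1
Ev 2: PC=7 idx=1 pred=N actual=N -> ctr[1]=0
Ev 3: PC=3 idx=0 pred=N actual=T -> ctr[0]=1
Ev 4: PC=3 idx=0 pred=N actual=T -> ctr[0]=2
Ev 5: PC=7 idx=1 pred=N actual=T -> ctr[1]=1
Ev 6: PC=3 idx=0 pred=T actual=T -> ctr[0]=3
Ev 7: PC=7 idx=1 pred=N actual=N -> ctr[1]=0
Ev 8: PC=3 idx=0 pred=T actual=N -> ctr[0]=2
Ev 9: PC=7 idx=1 pred=N actual=T -> ctr[1]=1
Ev 10: PC=7 idx=1 pred=N actual=T -> ctr[1]=2
Ev 11: PC=7 idx=1 pred=T actual=T -> ctr[1]=3
Ev 12: PC=3 idx=0 pred=T actual=T -> ctr[0]=3
Ev 13: PC=7 idx=1 pred=T actual=T -> ctr[1]=3
Ev 14: PC=3 idx=0 pred=T actual=T -> ctr[0]=3

Answer: 3 3 0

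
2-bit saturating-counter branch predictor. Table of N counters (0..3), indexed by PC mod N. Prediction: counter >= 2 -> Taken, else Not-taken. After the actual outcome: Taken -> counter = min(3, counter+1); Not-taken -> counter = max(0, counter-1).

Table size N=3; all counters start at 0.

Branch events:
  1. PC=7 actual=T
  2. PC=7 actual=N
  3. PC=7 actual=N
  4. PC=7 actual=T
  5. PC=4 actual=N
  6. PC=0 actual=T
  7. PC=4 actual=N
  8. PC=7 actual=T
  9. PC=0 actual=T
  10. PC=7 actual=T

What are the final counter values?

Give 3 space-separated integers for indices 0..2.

Ev 1: PC=7 idx=1 pred=N actual=T -> ctr[1]=1
Ev 2: PC=7 idx=1 pred=N actual=N -> ctr[1]=0
Ev 3: PC=7 idx=1 pred=N actual=N -> ctr[1]=0
Ev 4: PC=7 idx=1 pred=N actual=T -> ctr[1]=1
Ev 5: PC=4 idx=1 pred=N actual=N -> ctr[1]=0
Ev 6: PC=0 idx=0 pred=N actual=T -> ctr[0]=1
Ev 7: PC=4 idx=1 pred=N actual=N -> ctr[1]=0
Ev 8: PC=7 idx=1 pred=N actual=T -> ctr[1]=1
Ev 9: PC=0 idx=0 pred=N actual=T -> ctr[0]=2
Ev 10: PC=7 idx=1 pred=N actual=T -> ctr[1]=2

Answer: 2 2 0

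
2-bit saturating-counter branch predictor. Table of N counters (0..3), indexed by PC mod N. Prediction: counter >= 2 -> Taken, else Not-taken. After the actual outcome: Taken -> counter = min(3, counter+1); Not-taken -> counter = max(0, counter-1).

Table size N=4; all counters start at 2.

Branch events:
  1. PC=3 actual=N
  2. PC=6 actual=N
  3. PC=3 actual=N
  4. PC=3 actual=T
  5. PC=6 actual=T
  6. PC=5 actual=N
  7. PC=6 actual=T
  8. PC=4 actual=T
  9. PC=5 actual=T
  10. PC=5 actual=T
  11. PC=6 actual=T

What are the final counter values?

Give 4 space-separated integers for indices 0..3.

Answer: 3 3 3 1

Derivation:
Ev 1: PC=3 idx=3 pred=T actual=N -> ctr[3]=1
Ev 2: PC=6 idx=2 pred=T actual=N -> ctr[2]=1
Ev 3: PC=3 idx=3 pred=N actual=N -> ctr[3]=0
Ev 4: PC=3 idx=3 pred=N actual=T -> ctr[3]=1
Ev 5: PC=6 idx=2 pred=N actual=T -> ctr[2]=2
Ev 6: PC=5 idx=1 pred=T actual=N -> ctr[1]=1
Ev 7: PC=6 idx=2 pred=T actual=T -> ctr[2]=3
Ev 8: PC=4 idx=0 pred=T actual=T -> ctr[0]=3
Ev 9: PC=5 idx=1 pred=N actual=T -> ctr[1]=2
Ev 10: PC=5 idx=1 pred=T actual=T -> ctr[1]=3
Ev 11: PC=6 idx=2 pred=T actual=T -> ctr[2]=3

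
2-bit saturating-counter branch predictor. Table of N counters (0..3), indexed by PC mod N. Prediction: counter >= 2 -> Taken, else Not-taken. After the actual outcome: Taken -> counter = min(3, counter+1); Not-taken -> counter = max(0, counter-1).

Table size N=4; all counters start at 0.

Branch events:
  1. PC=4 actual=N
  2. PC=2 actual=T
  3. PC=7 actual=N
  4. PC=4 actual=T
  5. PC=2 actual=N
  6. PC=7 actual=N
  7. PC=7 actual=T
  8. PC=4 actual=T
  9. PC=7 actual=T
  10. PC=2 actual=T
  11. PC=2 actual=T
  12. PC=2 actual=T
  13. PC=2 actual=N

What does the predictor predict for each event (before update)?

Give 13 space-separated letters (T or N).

Ev 1: PC=4 idx=0 pred=N actual=N -> ctr[0]=0
Ev 2: PC=2 idx=2 pred=N actual=T -> ctr[2]=1
Ev 3: PC=7 idx=3 pred=N actual=N -> ctr[3]=0
Ev 4: PC=4 idx=0 pred=N actual=T -> ctr[0]=1
Ev 5: PC=2 idx=2 pred=N actual=N -> ctr[2]=0
Ev 6: PC=7 idx=3 pred=N actual=N -> ctr[3]=0
Ev 7: PC=7 idx=3 pred=N actual=T -> ctr[3]=1
Ev 8: PC=4 idx=0 pred=N actual=T -> ctr[0]=2
Ev 9: PC=7 idx=3 pred=N actual=T -> ctr[3]=2
Ev 10: PC=2 idx=2 pred=N actual=T -> ctr[2]=1
Ev 11: PC=2 idx=2 pred=N actual=T -> ctr[2]=2
Ev 12: PC=2 idx=2 pred=T actual=T -> ctr[2]=3
Ev 13: PC=2 idx=2 pred=T actual=N -> ctr[2]=2

Answer: N N N N N N N N N N N T T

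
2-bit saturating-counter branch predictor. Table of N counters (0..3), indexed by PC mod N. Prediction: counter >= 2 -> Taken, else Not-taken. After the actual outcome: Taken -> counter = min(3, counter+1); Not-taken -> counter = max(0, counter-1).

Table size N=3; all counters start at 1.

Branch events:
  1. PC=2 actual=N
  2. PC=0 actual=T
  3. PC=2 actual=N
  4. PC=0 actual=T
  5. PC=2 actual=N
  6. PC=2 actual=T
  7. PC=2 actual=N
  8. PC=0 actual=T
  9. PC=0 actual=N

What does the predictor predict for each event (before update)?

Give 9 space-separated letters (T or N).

Answer: N N N T N N N T T

Derivation:
Ev 1: PC=2 idx=2 pred=N actual=N -> ctr[2]=0
Ev 2: PC=0 idx=0 pred=N actual=T -> ctr[0]=2
Ev 3: PC=2 idx=2 pred=N actual=N -> ctr[2]=0
Ev 4: PC=0 idx=0 pred=T actual=T -> ctr[0]=3
Ev 5: PC=2 idx=2 pred=N actual=N -> ctr[2]=0
Ev 6: PC=2 idx=2 pred=N actual=T -> ctr[2]=1
Ev 7: PC=2 idx=2 pred=N actual=N -> ctr[2]=0
Ev 8: PC=0 idx=0 pred=T actual=T -> ctr[0]=3
Ev 9: PC=0 idx=0 pred=T actual=N -> ctr[0]=2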